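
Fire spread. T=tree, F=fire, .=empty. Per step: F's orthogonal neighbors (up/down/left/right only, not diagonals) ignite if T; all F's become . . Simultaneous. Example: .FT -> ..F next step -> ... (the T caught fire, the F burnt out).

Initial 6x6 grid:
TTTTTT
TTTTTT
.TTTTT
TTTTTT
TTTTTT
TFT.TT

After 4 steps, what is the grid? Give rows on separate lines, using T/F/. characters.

Step 1: 3 trees catch fire, 1 burn out
  TTTTTT
  TTTTTT
  .TTTTT
  TTTTTT
  TFTTTT
  F.F.TT
Step 2: 3 trees catch fire, 3 burn out
  TTTTTT
  TTTTTT
  .TTTTT
  TFTTTT
  F.FTTT
  ....TT
Step 3: 4 trees catch fire, 3 burn out
  TTTTTT
  TTTTTT
  .FTTTT
  F.FTTT
  ...FTT
  ....TT
Step 4: 4 trees catch fire, 4 burn out
  TTTTTT
  TFTTTT
  ..FTTT
  ...FTT
  ....FT
  ....TT

TTTTTT
TFTTTT
..FTTT
...FTT
....FT
....TT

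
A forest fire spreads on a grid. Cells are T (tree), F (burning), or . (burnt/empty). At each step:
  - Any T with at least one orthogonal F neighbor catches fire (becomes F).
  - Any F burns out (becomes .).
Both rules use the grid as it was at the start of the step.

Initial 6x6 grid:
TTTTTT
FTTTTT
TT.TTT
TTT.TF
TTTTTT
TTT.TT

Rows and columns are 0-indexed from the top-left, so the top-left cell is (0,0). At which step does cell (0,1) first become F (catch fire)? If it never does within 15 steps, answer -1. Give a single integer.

Step 1: cell (0,1)='T' (+6 fires, +2 burnt)
Step 2: cell (0,1)='F' (+8 fires, +6 burnt)
  -> target ignites at step 2
Step 3: cell (0,1)='.' (+9 fires, +8 burnt)
Step 4: cell (0,1)='.' (+6 fires, +9 burnt)
Step 5: cell (0,1)='.' (+2 fires, +6 burnt)
Step 6: cell (0,1)='.' (+0 fires, +2 burnt)
  fire out at step 6

2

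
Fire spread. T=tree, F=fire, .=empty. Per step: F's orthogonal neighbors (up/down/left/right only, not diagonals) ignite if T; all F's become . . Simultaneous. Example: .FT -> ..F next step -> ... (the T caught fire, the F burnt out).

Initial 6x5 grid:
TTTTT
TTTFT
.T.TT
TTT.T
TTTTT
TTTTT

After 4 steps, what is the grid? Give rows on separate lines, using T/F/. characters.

Step 1: 4 trees catch fire, 1 burn out
  TTTFT
  TTF.F
  .T.FT
  TTT.T
  TTTTT
  TTTTT
Step 2: 4 trees catch fire, 4 burn out
  TTF.F
  TF...
  .T..F
  TTT.T
  TTTTT
  TTTTT
Step 3: 4 trees catch fire, 4 burn out
  TF...
  F....
  .F...
  TTT.F
  TTTTT
  TTTTT
Step 4: 3 trees catch fire, 4 burn out
  F....
  .....
  .....
  TFT..
  TTTTF
  TTTTT

F....
.....
.....
TFT..
TTTTF
TTTTT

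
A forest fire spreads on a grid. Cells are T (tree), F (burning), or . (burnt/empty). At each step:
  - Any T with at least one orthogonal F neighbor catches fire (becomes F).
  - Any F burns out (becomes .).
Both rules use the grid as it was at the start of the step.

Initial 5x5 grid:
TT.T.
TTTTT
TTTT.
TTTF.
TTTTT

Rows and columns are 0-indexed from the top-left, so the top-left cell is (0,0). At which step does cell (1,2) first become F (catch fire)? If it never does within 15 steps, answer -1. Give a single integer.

Step 1: cell (1,2)='T' (+3 fires, +1 burnt)
Step 2: cell (1,2)='T' (+5 fires, +3 burnt)
Step 3: cell (1,2)='F' (+6 fires, +5 burnt)
  -> target ignites at step 3
Step 4: cell (1,2)='.' (+3 fires, +6 burnt)
Step 5: cell (1,2)='.' (+2 fires, +3 burnt)
Step 6: cell (1,2)='.' (+1 fires, +2 burnt)
Step 7: cell (1,2)='.' (+0 fires, +1 burnt)
  fire out at step 7

3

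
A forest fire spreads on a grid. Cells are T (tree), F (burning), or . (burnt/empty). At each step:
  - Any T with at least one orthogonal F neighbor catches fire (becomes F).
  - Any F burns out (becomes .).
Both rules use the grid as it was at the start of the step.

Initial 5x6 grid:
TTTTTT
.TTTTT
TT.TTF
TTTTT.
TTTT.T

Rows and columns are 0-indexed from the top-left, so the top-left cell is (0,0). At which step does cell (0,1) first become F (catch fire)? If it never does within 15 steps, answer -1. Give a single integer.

Step 1: cell (0,1)='T' (+2 fires, +1 burnt)
Step 2: cell (0,1)='T' (+4 fires, +2 burnt)
Step 3: cell (0,1)='T' (+3 fires, +4 burnt)
Step 4: cell (0,1)='T' (+4 fires, +3 burnt)
Step 5: cell (0,1)='T' (+4 fires, +4 burnt)
Step 6: cell (0,1)='F' (+4 fires, +4 burnt)
  -> target ignites at step 6
Step 7: cell (0,1)='.' (+3 fires, +4 burnt)
Step 8: cell (0,1)='.' (+0 fires, +3 burnt)
  fire out at step 8

6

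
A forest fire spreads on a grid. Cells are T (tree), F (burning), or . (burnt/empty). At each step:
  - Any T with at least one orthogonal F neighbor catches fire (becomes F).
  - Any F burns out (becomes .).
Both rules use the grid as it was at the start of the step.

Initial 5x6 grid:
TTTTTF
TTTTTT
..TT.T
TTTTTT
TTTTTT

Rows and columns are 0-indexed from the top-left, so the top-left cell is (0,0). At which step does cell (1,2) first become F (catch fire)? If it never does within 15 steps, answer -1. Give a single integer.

Step 1: cell (1,2)='T' (+2 fires, +1 burnt)
Step 2: cell (1,2)='T' (+3 fires, +2 burnt)
Step 3: cell (1,2)='T' (+3 fires, +3 burnt)
Step 4: cell (1,2)='F' (+5 fires, +3 burnt)
  -> target ignites at step 4
Step 5: cell (1,2)='.' (+5 fires, +5 burnt)
Step 6: cell (1,2)='.' (+3 fires, +5 burnt)
Step 7: cell (1,2)='.' (+2 fires, +3 burnt)
Step 8: cell (1,2)='.' (+2 fires, +2 burnt)
Step 9: cell (1,2)='.' (+1 fires, +2 burnt)
Step 10: cell (1,2)='.' (+0 fires, +1 burnt)
  fire out at step 10

4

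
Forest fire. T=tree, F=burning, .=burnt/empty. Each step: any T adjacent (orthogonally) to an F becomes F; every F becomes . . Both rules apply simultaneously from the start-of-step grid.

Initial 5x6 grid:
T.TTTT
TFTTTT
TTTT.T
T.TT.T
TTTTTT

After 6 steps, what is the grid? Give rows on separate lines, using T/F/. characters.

Step 1: 3 trees catch fire, 1 burn out
  T.TTTT
  F.FTTT
  TFTT.T
  T.TT.T
  TTTTTT
Step 2: 5 trees catch fire, 3 burn out
  F.FTTT
  ...FTT
  F.FT.T
  T.TT.T
  TTTTTT
Step 3: 5 trees catch fire, 5 burn out
  ...FTT
  ....FT
  ...F.T
  F.FT.T
  TTTTTT
Step 4: 5 trees catch fire, 5 burn out
  ....FT
  .....F
  .....T
  ...F.T
  FTFTTT
Step 5: 4 trees catch fire, 5 burn out
  .....F
  ......
  .....F
  .....T
  .F.FTT
Step 6: 2 trees catch fire, 4 burn out
  ......
  ......
  ......
  .....F
  ....FT

......
......
......
.....F
....FT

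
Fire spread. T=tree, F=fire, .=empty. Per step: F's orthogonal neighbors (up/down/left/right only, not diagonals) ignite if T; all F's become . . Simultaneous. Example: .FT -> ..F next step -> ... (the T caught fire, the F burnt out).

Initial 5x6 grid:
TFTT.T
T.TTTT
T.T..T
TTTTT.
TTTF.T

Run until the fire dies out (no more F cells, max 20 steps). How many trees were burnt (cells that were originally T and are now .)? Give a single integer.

Step 1: +4 fires, +2 burnt (F count now 4)
Step 2: +6 fires, +4 burnt (F count now 6)
Step 3: +5 fires, +6 burnt (F count now 5)
Step 4: +2 fires, +5 burnt (F count now 2)
Step 5: +1 fires, +2 burnt (F count now 1)
Step 6: +2 fires, +1 burnt (F count now 2)
Step 7: +0 fires, +2 burnt (F count now 0)
Fire out after step 7
Initially T: 21, now '.': 29
Total burnt (originally-T cells now '.'): 20

Answer: 20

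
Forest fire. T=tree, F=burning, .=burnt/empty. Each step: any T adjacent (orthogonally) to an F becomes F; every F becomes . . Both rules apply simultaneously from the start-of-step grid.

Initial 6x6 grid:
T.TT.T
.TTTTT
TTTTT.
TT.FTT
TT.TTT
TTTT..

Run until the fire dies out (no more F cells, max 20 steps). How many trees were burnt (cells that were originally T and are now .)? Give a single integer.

Answer: 26

Derivation:
Step 1: +3 fires, +1 burnt (F count now 3)
Step 2: +6 fires, +3 burnt (F count now 6)
Step 3: +6 fires, +6 burnt (F count now 6)
Step 4: +6 fires, +6 burnt (F count now 6)
Step 5: +4 fires, +6 burnt (F count now 4)
Step 6: +1 fires, +4 burnt (F count now 1)
Step 7: +0 fires, +1 burnt (F count now 0)
Fire out after step 7
Initially T: 27, now '.': 35
Total burnt (originally-T cells now '.'): 26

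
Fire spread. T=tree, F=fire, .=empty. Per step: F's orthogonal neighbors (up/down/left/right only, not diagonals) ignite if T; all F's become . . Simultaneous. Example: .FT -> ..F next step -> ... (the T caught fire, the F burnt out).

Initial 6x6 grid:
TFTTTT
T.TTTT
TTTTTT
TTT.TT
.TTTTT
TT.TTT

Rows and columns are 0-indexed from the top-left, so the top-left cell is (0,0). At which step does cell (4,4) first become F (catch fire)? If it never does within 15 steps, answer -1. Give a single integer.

Step 1: cell (4,4)='T' (+2 fires, +1 burnt)
Step 2: cell (4,4)='T' (+3 fires, +2 burnt)
Step 3: cell (4,4)='T' (+4 fires, +3 burnt)
Step 4: cell (4,4)='T' (+6 fires, +4 burnt)
Step 5: cell (4,4)='T' (+4 fires, +6 burnt)
Step 6: cell (4,4)='T' (+4 fires, +4 burnt)
Step 7: cell (4,4)='F' (+4 fires, +4 burnt)
  -> target ignites at step 7
Step 8: cell (4,4)='.' (+3 fires, +4 burnt)
Step 9: cell (4,4)='.' (+1 fires, +3 burnt)
Step 10: cell (4,4)='.' (+0 fires, +1 burnt)
  fire out at step 10

7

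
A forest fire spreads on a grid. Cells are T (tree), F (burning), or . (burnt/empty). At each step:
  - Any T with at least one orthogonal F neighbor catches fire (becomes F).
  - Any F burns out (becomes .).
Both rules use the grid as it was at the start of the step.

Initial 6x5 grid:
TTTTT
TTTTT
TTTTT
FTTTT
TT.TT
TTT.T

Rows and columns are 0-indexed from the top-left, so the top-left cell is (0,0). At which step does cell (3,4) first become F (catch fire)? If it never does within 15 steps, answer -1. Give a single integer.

Step 1: cell (3,4)='T' (+3 fires, +1 burnt)
Step 2: cell (3,4)='T' (+5 fires, +3 burnt)
Step 3: cell (3,4)='T' (+5 fires, +5 burnt)
Step 4: cell (3,4)='F' (+6 fires, +5 burnt)
  -> target ignites at step 4
Step 5: cell (3,4)='.' (+4 fires, +6 burnt)
Step 6: cell (3,4)='.' (+3 fires, +4 burnt)
Step 7: cell (3,4)='.' (+1 fires, +3 burnt)
Step 8: cell (3,4)='.' (+0 fires, +1 burnt)
  fire out at step 8

4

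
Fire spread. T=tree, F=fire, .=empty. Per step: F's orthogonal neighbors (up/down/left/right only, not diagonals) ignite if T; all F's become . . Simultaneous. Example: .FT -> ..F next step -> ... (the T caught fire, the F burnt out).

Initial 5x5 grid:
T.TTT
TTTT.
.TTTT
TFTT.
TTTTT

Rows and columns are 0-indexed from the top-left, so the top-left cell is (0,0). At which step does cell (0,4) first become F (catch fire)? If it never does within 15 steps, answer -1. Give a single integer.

Step 1: cell (0,4)='T' (+4 fires, +1 burnt)
Step 2: cell (0,4)='T' (+5 fires, +4 burnt)
Step 3: cell (0,4)='T' (+4 fires, +5 burnt)
Step 4: cell (0,4)='T' (+5 fires, +4 burnt)
Step 5: cell (0,4)='T' (+1 fires, +5 burnt)
Step 6: cell (0,4)='F' (+1 fires, +1 burnt)
  -> target ignites at step 6
Step 7: cell (0,4)='.' (+0 fires, +1 burnt)
  fire out at step 7

6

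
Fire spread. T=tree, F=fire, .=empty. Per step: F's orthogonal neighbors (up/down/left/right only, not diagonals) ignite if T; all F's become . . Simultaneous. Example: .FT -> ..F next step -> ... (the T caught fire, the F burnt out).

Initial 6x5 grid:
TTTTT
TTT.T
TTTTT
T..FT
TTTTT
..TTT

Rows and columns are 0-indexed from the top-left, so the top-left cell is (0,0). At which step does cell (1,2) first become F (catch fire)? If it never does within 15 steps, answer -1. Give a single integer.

Step 1: cell (1,2)='T' (+3 fires, +1 burnt)
Step 2: cell (1,2)='T' (+5 fires, +3 burnt)
Step 3: cell (1,2)='F' (+6 fires, +5 burnt)
  -> target ignites at step 3
Step 4: cell (1,2)='.' (+5 fires, +6 burnt)
Step 5: cell (1,2)='.' (+4 fires, +5 burnt)
Step 6: cell (1,2)='.' (+1 fires, +4 burnt)
Step 7: cell (1,2)='.' (+0 fires, +1 burnt)
  fire out at step 7

3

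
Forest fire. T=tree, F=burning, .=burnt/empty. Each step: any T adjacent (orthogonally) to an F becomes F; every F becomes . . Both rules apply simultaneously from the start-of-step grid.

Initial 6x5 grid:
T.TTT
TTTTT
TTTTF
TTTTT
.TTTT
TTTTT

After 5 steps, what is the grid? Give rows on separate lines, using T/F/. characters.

Step 1: 3 trees catch fire, 1 burn out
  T.TTT
  TTTTF
  TTTF.
  TTTTF
  .TTTT
  TTTTT
Step 2: 5 trees catch fire, 3 burn out
  T.TTF
  TTTF.
  TTF..
  TTTF.
  .TTTF
  TTTTT
Step 3: 6 trees catch fire, 5 burn out
  T.TF.
  TTF..
  TF...
  TTF..
  .TTF.
  TTTTF
Step 4: 6 trees catch fire, 6 burn out
  T.F..
  TF...
  F....
  TF...
  .TF..
  TTTF.
Step 5: 4 trees catch fire, 6 burn out
  T....
  F....
  .....
  F....
  .F...
  TTF..

T....
F....
.....
F....
.F...
TTF..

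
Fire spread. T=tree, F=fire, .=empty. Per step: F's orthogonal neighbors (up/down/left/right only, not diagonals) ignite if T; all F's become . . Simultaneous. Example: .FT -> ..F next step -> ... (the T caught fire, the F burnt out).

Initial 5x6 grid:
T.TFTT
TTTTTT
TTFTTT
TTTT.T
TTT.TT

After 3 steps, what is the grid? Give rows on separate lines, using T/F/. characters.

Step 1: 7 trees catch fire, 2 burn out
  T.F.FT
  TTFFTT
  TF.FTT
  TTFT.T
  TTT.TT
Step 2: 8 trees catch fire, 7 burn out
  T....F
  TF..FT
  F...FT
  TF.F.T
  TTF.TT
Step 3: 5 trees catch fire, 8 burn out
  T.....
  F....F
  .....F
  F....T
  TF..TT

T.....
F....F
.....F
F....T
TF..TT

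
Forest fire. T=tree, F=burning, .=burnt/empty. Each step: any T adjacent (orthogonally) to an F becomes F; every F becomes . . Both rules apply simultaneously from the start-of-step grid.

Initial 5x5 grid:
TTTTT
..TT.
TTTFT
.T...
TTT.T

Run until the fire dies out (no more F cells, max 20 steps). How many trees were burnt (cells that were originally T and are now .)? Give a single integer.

Answer: 15

Derivation:
Step 1: +3 fires, +1 burnt (F count now 3)
Step 2: +3 fires, +3 burnt (F count now 3)
Step 3: +4 fires, +3 burnt (F count now 4)
Step 4: +2 fires, +4 burnt (F count now 2)
Step 5: +3 fires, +2 burnt (F count now 3)
Step 6: +0 fires, +3 burnt (F count now 0)
Fire out after step 6
Initially T: 16, now '.': 24
Total burnt (originally-T cells now '.'): 15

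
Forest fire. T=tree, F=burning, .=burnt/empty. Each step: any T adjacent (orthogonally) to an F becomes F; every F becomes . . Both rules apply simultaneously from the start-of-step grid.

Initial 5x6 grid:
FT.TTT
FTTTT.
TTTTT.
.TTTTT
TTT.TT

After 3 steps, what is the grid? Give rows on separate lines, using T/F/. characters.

Step 1: 3 trees catch fire, 2 burn out
  .F.TTT
  .FTTT.
  FTTTT.
  .TTTTT
  TTT.TT
Step 2: 2 trees catch fire, 3 burn out
  ...TTT
  ..FTT.
  .FTTT.
  .TTTTT
  TTT.TT
Step 3: 3 trees catch fire, 2 burn out
  ...TTT
  ...FT.
  ..FTT.
  .FTTTT
  TTT.TT

...TTT
...FT.
..FTT.
.FTTTT
TTT.TT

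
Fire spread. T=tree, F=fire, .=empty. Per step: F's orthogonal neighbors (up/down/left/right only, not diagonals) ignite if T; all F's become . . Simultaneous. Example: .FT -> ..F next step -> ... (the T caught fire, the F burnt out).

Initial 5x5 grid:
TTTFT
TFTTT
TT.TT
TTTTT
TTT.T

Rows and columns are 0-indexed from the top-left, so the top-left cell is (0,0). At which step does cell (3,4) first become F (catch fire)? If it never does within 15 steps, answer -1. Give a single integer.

Step 1: cell (3,4)='T' (+7 fires, +2 burnt)
Step 2: cell (3,4)='T' (+5 fires, +7 burnt)
Step 3: cell (3,4)='T' (+5 fires, +5 burnt)
Step 4: cell (3,4)='F' (+3 fires, +5 burnt)
  -> target ignites at step 4
Step 5: cell (3,4)='.' (+1 fires, +3 burnt)
Step 6: cell (3,4)='.' (+0 fires, +1 burnt)
  fire out at step 6

4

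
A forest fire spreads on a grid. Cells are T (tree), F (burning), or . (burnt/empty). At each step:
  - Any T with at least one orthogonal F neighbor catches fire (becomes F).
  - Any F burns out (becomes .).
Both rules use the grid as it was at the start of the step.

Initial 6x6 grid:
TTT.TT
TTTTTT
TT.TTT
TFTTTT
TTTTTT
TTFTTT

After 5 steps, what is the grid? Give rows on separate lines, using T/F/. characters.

Step 1: 7 trees catch fire, 2 burn out
  TTT.TT
  TTTTTT
  TF.TTT
  F.FTTT
  TFFTTT
  TF.FTT
Step 2: 7 trees catch fire, 7 burn out
  TTT.TT
  TFTTTT
  F..TTT
  ...FTT
  F..FTT
  F...FT
Step 3: 7 trees catch fire, 7 burn out
  TFT.TT
  F.FTTT
  ...FTT
  ....FT
  ....FT
  .....F
Step 4: 6 trees catch fire, 7 burn out
  F.F.TT
  ...FTT
  ....FT
  .....F
  .....F
  ......
Step 5: 2 trees catch fire, 6 burn out
  ....TT
  ....FT
  .....F
  ......
  ......
  ......

....TT
....FT
.....F
......
......
......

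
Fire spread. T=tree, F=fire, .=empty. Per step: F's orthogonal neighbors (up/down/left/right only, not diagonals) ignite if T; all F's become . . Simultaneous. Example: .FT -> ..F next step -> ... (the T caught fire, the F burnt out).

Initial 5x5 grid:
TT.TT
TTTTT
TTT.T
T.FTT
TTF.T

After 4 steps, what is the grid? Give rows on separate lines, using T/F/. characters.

Step 1: 3 trees catch fire, 2 burn out
  TT.TT
  TTTTT
  TTF.T
  T..FT
  TF..T
Step 2: 4 trees catch fire, 3 burn out
  TT.TT
  TTFTT
  TF..T
  T...F
  F...T
Step 3: 6 trees catch fire, 4 burn out
  TT.TT
  TF.FT
  F...F
  F....
  ....F
Step 4: 4 trees catch fire, 6 burn out
  TF.FT
  F...F
  .....
  .....
  .....

TF.FT
F...F
.....
.....
.....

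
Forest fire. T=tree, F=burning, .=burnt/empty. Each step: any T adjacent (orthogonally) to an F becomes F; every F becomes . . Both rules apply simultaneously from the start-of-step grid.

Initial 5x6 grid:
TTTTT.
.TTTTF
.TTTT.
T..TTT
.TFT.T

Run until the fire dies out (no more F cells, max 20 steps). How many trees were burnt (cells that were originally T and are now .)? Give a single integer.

Step 1: +3 fires, +2 burnt (F count now 3)
Step 2: +4 fires, +3 burnt (F count now 4)
Step 3: +4 fires, +4 burnt (F count now 4)
Step 4: +4 fires, +4 burnt (F count now 4)
Step 5: +3 fires, +4 burnt (F count now 3)
Step 6: +1 fires, +3 burnt (F count now 1)
Step 7: +0 fires, +1 burnt (F count now 0)
Fire out after step 7
Initially T: 20, now '.': 29
Total burnt (originally-T cells now '.'): 19

Answer: 19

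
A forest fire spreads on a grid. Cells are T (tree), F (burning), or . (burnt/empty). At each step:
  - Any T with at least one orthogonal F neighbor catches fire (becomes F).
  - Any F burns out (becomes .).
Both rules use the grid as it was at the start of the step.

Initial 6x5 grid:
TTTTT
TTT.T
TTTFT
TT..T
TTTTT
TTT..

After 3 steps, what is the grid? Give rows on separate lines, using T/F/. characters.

Step 1: 2 trees catch fire, 1 burn out
  TTTTT
  TTT.T
  TTF.F
  TT..T
  TTTTT
  TTT..
Step 2: 4 trees catch fire, 2 burn out
  TTTTT
  TTF.F
  TF...
  TT..F
  TTTTT
  TTT..
Step 3: 6 trees catch fire, 4 burn out
  TTFTF
  TF...
  F....
  TF...
  TTTTF
  TTT..

TTFTF
TF...
F....
TF...
TTTTF
TTT..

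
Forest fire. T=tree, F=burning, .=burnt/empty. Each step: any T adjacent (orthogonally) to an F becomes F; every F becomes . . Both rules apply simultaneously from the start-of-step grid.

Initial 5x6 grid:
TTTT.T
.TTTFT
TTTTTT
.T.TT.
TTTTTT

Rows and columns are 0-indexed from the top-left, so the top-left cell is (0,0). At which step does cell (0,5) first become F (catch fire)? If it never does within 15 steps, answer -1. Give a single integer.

Step 1: cell (0,5)='T' (+3 fires, +1 burnt)
Step 2: cell (0,5)='F' (+6 fires, +3 burnt)
  -> target ignites at step 2
Step 3: cell (0,5)='.' (+5 fires, +6 burnt)
Step 4: cell (0,5)='.' (+4 fires, +5 burnt)
Step 5: cell (0,5)='.' (+4 fires, +4 burnt)
Step 6: cell (0,5)='.' (+1 fires, +4 burnt)
Step 7: cell (0,5)='.' (+1 fires, +1 burnt)
Step 8: cell (0,5)='.' (+0 fires, +1 burnt)
  fire out at step 8

2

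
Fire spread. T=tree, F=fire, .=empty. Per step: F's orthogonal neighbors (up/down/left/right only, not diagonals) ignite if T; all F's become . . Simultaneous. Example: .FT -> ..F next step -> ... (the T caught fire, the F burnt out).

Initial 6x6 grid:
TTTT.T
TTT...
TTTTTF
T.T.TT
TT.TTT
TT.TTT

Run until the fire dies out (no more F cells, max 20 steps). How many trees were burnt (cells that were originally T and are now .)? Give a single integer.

Step 1: +2 fires, +1 burnt (F count now 2)
Step 2: +3 fires, +2 burnt (F count now 3)
Step 3: +3 fires, +3 burnt (F count now 3)
Step 4: +5 fires, +3 burnt (F count now 5)
Step 5: +4 fires, +5 burnt (F count now 4)
Step 6: +4 fires, +4 burnt (F count now 4)
Step 7: +2 fires, +4 burnt (F count now 2)
Step 8: +2 fires, +2 burnt (F count now 2)
Step 9: +1 fires, +2 burnt (F count now 1)
Step 10: +0 fires, +1 burnt (F count now 0)
Fire out after step 10
Initially T: 27, now '.': 35
Total burnt (originally-T cells now '.'): 26

Answer: 26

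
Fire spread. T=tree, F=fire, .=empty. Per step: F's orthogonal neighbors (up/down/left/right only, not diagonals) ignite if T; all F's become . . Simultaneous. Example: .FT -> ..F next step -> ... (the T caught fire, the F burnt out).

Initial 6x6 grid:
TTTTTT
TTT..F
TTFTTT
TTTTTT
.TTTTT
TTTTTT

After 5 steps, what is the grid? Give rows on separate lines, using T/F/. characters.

Step 1: 6 trees catch fire, 2 burn out
  TTTTTF
  TTF...
  TF.FTF
  TTFTTT
  .TTTTT
  TTTTTT
Step 2: 9 trees catch fire, 6 burn out
  TTFTF.
  TF....
  F...F.
  TF.FTF
  .TFTTT
  TTTTTT
Step 3: 9 trees catch fire, 9 burn out
  TF.F..
  F.....
  ......
  F...F.
  .F.FTF
  TTFTTT
Step 4: 5 trees catch fire, 9 burn out
  F.....
  ......
  ......
  ......
  ....F.
  TF.FTF
Step 5: 2 trees catch fire, 5 burn out
  ......
  ......
  ......
  ......
  ......
  F...F.

......
......
......
......
......
F...F.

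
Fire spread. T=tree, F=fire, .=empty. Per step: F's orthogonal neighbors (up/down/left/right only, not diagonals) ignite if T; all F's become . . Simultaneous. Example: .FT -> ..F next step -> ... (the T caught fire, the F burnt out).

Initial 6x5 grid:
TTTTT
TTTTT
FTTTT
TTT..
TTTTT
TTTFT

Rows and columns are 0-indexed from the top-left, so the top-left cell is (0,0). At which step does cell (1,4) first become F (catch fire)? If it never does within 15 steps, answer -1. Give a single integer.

Step 1: cell (1,4)='T' (+6 fires, +2 burnt)
Step 2: cell (1,4)='T' (+8 fires, +6 burnt)
Step 3: cell (1,4)='T' (+6 fires, +8 burnt)
Step 4: cell (1,4)='T' (+3 fires, +6 burnt)
Step 5: cell (1,4)='F' (+2 fires, +3 burnt)
  -> target ignites at step 5
Step 6: cell (1,4)='.' (+1 fires, +2 burnt)
Step 7: cell (1,4)='.' (+0 fires, +1 burnt)
  fire out at step 7

5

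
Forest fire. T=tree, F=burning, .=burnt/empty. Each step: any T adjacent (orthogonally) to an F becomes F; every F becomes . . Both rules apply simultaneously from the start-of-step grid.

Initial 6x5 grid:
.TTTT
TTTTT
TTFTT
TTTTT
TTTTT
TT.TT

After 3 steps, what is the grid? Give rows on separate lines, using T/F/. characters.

Step 1: 4 trees catch fire, 1 burn out
  .TTTT
  TTFTT
  TF.FT
  TTFTT
  TTTTT
  TT.TT
Step 2: 8 trees catch fire, 4 burn out
  .TFTT
  TF.FT
  F...F
  TF.FT
  TTFTT
  TT.TT
Step 3: 8 trees catch fire, 8 burn out
  .F.FT
  F...F
  .....
  F...F
  TF.FT
  TT.TT

.F.FT
F...F
.....
F...F
TF.FT
TT.TT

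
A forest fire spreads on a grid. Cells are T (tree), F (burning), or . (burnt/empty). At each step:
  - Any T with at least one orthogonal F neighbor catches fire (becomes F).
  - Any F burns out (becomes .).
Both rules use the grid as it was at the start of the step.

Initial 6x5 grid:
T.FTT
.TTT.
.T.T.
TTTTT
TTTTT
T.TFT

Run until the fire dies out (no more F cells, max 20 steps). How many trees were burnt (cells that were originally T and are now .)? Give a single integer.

Step 1: +5 fires, +2 burnt (F count now 5)
Step 2: +6 fires, +5 burnt (F count now 6)
Step 3: +5 fires, +6 burnt (F count now 5)
Step 4: +2 fires, +5 burnt (F count now 2)
Step 5: +2 fires, +2 burnt (F count now 2)
Step 6: +0 fires, +2 burnt (F count now 0)
Fire out after step 6
Initially T: 21, now '.': 29
Total burnt (originally-T cells now '.'): 20

Answer: 20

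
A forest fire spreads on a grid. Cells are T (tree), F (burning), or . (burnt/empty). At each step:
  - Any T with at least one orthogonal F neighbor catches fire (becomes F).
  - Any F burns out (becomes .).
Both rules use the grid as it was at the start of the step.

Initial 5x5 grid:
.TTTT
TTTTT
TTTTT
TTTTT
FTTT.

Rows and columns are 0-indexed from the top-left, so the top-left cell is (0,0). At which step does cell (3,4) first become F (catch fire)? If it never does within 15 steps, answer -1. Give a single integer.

Step 1: cell (3,4)='T' (+2 fires, +1 burnt)
Step 2: cell (3,4)='T' (+3 fires, +2 burnt)
Step 3: cell (3,4)='T' (+4 fires, +3 burnt)
Step 4: cell (3,4)='T' (+3 fires, +4 burnt)
Step 5: cell (3,4)='F' (+4 fires, +3 burnt)
  -> target ignites at step 5
Step 6: cell (3,4)='.' (+3 fires, +4 burnt)
Step 7: cell (3,4)='.' (+2 fires, +3 burnt)
Step 8: cell (3,4)='.' (+1 fires, +2 burnt)
Step 9: cell (3,4)='.' (+0 fires, +1 burnt)
  fire out at step 9

5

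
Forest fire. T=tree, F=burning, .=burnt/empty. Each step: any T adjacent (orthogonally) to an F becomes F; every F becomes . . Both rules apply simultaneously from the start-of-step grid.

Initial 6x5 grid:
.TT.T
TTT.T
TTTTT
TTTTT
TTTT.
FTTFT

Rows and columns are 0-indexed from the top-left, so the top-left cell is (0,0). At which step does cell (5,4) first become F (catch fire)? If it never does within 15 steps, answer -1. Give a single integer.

Step 1: cell (5,4)='F' (+5 fires, +2 burnt)
  -> target ignites at step 1
Step 2: cell (5,4)='.' (+4 fires, +5 burnt)
Step 3: cell (5,4)='.' (+5 fires, +4 burnt)
Step 4: cell (5,4)='.' (+4 fires, +5 burnt)
Step 5: cell (5,4)='.' (+3 fires, +4 burnt)
Step 6: cell (5,4)='.' (+3 fires, +3 burnt)
Step 7: cell (5,4)='.' (+0 fires, +3 burnt)
  fire out at step 7

1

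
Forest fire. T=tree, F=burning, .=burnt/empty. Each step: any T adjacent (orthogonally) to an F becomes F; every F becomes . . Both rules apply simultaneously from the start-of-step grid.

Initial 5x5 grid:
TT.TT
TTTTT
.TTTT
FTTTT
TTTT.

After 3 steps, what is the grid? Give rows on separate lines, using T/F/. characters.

Step 1: 2 trees catch fire, 1 burn out
  TT.TT
  TTTTT
  .TTTT
  .FTTT
  FTTT.
Step 2: 3 trees catch fire, 2 burn out
  TT.TT
  TTTTT
  .FTTT
  ..FTT
  .FTT.
Step 3: 4 trees catch fire, 3 burn out
  TT.TT
  TFTTT
  ..FTT
  ...FT
  ..FT.

TT.TT
TFTTT
..FTT
...FT
..FT.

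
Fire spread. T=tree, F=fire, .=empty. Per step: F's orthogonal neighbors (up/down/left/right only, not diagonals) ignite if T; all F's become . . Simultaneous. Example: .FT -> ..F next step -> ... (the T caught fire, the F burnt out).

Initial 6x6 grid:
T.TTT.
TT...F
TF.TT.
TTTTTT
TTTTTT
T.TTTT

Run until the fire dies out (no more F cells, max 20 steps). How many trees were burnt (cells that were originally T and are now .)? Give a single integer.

Step 1: +3 fires, +2 burnt (F count now 3)
Step 2: +4 fires, +3 burnt (F count now 4)
Step 3: +4 fires, +4 burnt (F count now 4)
Step 4: +5 fires, +4 burnt (F count now 5)
Step 5: +4 fires, +5 burnt (F count now 4)
Step 6: +2 fires, +4 burnt (F count now 2)
Step 7: +1 fires, +2 burnt (F count now 1)
Step 8: +0 fires, +1 burnt (F count now 0)
Fire out after step 8
Initially T: 26, now '.': 33
Total burnt (originally-T cells now '.'): 23

Answer: 23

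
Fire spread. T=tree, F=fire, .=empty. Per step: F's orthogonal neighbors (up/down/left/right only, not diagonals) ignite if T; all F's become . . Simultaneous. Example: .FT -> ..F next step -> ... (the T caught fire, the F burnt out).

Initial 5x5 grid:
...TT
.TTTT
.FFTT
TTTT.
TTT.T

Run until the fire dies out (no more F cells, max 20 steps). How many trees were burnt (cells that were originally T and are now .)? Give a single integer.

Answer: 15

Derivation:
Step 1: +5 fires, +2 burnt (F count now 5)
Step 2: +6 fires, +5 burnt (F count now 6)
Step 3: +3 fires, +6 burnt (F count now 3)
Step 4: +1 fires, +3 burnt (F count now 1)
Step 5: +0 fires, +1 burnt (F count now 0)
Fire out after step 5
Initially T: 16, now '.': 24
Total burnt (originally-T cells now '.'): 15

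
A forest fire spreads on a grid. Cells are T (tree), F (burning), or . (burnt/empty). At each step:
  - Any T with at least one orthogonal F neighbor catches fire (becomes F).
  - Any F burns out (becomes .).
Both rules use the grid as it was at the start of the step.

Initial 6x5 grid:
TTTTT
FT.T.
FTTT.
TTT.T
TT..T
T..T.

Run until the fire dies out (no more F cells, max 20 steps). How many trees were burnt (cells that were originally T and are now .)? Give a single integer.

Step 1: +4 fires, +2 burnt (F count now 4)
Step 2: +4 fires, +4 burnt (F count now 4)
Step 3: +5 fires, +4 burnt (F count now 5)
Step 4: +2 fires, +5 burnt (F count now 2)
Step 5: +1 fires, +2 burnt (F count now 1)
Step 6: +0 fires, +1 burnt (F count now 0)
Fire out after step 6
Initially T: 19, now '.': 27
Total burnt (originally-T cells now '.'): 16

Answer: 16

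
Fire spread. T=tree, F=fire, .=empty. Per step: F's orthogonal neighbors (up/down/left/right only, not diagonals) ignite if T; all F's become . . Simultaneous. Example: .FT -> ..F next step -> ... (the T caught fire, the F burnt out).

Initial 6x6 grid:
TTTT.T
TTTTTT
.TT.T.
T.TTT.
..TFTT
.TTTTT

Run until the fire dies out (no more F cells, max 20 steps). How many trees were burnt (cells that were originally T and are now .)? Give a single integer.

Step 1: +4 fires, +1 burnt (F count now 4)
Step 2: +5 fires, +4 burnt (F count now 5)
Step 3: +4 fires, +5 burnt (F count now 4)
Step 4: +3 fires, +4 burnt (F count now 3)
Step 5: +4 fires, +3 burnt (F count now 4)
Step 6: +4 fires, +4 burnt (F count now 4)
Step 7: +1 fires, +4 burnt (F count now 1)
Step 8: +0 fires, +1 burnt (F count now 0)
Fire out after step 8
Initially T: 26, now '.': 35
Total burnt (originally-T cells now '.'): 25

Answer: 25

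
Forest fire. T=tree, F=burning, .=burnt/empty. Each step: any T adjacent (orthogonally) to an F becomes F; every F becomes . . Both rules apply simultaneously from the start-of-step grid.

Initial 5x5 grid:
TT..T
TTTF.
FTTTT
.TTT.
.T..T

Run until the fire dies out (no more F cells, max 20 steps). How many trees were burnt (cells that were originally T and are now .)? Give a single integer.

Step 1: +4 fires, +2 burnt (F count now 4)
Step 2: +6 fires, +4 burnt (F count now 6)
Step 3: +3 fires, +6 burnt (F count now 3)
Step 4: +0 fires, +3 burnt (F count now 0)
Fire out after step 4
Initially T: 15, now '.': 23
Total burnt (originally-T cells now '.'): 13

Answer: 13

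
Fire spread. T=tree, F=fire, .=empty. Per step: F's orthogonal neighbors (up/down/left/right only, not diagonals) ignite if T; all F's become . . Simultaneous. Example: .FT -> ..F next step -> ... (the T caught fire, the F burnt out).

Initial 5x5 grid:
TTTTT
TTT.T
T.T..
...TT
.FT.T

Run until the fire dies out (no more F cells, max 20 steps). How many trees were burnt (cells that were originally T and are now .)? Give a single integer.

Answer: 1

Derivation:
Step 1: +1 fires, +1 burnt (F count now 1)
Step 2: +0 fires, +1 burnt (F count now 0)
Fire out after step 2
Initially T: 15, now '.': 11
Total burnt (originally-T cells now '.'): 1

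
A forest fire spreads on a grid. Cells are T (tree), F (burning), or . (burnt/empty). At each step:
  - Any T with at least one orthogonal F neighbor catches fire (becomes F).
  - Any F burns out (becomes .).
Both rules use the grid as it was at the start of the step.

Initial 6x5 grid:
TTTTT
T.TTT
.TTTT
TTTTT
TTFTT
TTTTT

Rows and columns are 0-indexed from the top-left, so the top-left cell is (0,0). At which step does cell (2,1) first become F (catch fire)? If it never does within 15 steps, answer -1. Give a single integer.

Step 1: cell (2,1)='T' (+4 fires, +1 burnt)
Step 2: cell (2,1)='T' (+7 fires, +4 burnt)
Step 3: cell (2,1)='F' (+7 fires, +7 burnt)
  -> target ignites at step 3
Step 4: cell (2,1)='.' (+3 fires, +7 burnt)
Step 5: cell (2,1)='.' (+3 fires, +3 burnt)
Step 6: cell (2,1)='.' (+2 fires, +3 burnt)
Step 7: cell (2,1)='.' (+1 fires, +2 burnt)
Step 8: cell (2,1)='.' (+0 fires, +1 burnt)
  fire out at step 8

3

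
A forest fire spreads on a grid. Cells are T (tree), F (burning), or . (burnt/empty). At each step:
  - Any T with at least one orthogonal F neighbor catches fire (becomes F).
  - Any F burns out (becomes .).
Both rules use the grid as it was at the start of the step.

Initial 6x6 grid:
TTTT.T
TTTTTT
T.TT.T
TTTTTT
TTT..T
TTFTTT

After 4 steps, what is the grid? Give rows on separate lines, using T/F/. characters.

Step 1: 3 trees catch fire, 1 burn out
  TTTT.T
  TTTTTT
  T.TT.T
  TTTTTT
  TTF..T
  TF.FTT
Step 2: 4 trees catch fire, 3 burn out
  TTTT.T
  TTTTTT
  T.TT.T
  TTFTTT
  TF...T
  F...FT
Step 3: 5 trees catch fire, 4 burn out
  TTTT.T
  TTTTTT
  T.FT.T
  TF.FTT
  F....T
  .....F
Step 4: 5 trees catch fire, 5 burn out
  TTTT.T
  TTFTTT
  T..F.T
  F...FT
  .....F
  ......

TTTT.T
TTFTTT
T..F.T
F...FT
.....F
......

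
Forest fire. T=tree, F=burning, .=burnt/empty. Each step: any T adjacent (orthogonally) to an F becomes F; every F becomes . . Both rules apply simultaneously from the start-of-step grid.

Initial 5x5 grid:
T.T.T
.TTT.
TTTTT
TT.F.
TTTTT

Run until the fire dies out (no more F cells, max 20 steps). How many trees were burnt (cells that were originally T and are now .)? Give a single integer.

Answer: 16

Derivation:
Step 1: +2 fires, +1 burnt (F count now 2)
Step 2: +5 fires, +2 burnt (F count now 5)
Step 3: +3 fires, +5 burnt (F count now 3)
Step 4: +5 fires, +3 burnt (F count now 5)
Step 5: +1 fires, +5 burnt (F count now 1)
Step 6: +0 fires, +1 burnt (F count now 0)
Fire out after step 6
Initially T: 18, now '.': 23
Total burnt (originally-T cells now '.'): 16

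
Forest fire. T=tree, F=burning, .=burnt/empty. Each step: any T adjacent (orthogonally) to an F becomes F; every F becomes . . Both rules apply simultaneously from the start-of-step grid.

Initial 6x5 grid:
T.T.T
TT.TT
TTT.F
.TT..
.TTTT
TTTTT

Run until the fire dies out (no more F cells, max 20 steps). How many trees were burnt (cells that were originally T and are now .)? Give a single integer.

Answer: 3

Derivation:
Step 1: +1 fires, +1 burnt (F count now 1)
Step 2: +2 fires, +1 burnt (F count now 2)
Step 3: +0 fires, +2 burnt (F count now 0)
Fire out after step 3
Initially T: 21, now '.': 12
Total burnt (originally-T cells now '.'): 3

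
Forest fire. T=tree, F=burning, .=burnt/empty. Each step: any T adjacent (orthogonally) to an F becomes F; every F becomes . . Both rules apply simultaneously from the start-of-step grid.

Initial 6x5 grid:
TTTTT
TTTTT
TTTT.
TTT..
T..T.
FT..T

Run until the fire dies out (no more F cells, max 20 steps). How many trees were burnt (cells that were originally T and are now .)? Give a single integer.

Step 1: +2 fires, +1 burnt (F count now 2)
Step 2: +1 fires, +2 burnt (F count now 1)
Step 3: +2 fires, +1 burnt (F count now 2)
Step 4: +3 fires, +2 burnt (F count now 3)
Step 5: +3 fires, +3 burnt (F count now 3)
Step 6: +3 fires, +3 burnt (F count now 3)
Step 7: +2 fires, +3 burnt (F count now 2)
Step 8: +2 fires, +2 burnt (F count now 2)
Step 9: +1 fires, +2 burnt (F count now 1)
Step 10: +0 fires, +1 burnt (F count now 0)
Fire out after step 10
Initially T: 21, now '.': 28
Total burnt (originally-T cells now '.'): 19

Answer: 19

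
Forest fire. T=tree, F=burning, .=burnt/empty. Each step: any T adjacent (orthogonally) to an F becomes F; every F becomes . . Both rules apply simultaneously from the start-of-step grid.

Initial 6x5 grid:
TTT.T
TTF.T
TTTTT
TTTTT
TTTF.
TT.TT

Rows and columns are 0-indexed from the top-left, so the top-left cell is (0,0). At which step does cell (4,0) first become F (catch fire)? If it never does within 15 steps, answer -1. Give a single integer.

Step 1: cell (4,0)='T' (+6 fires, +2 burnt)
Step 2: cell (4,0)='T' (+8 fires, +6 burnt)
Step 3: cell (4,0)='F' (+6 fires, +8 burnt)
  -> target ignites at step 3
Step 4: cell (4,0)='.' (+3 fires, +6 burnt)
Step 5: cell (4,0)='.' (+1 fires, +3 burnt)
Step 6: cell (4,0)='.' (+0 fires, +1 burnt)
  fire out at step 6

3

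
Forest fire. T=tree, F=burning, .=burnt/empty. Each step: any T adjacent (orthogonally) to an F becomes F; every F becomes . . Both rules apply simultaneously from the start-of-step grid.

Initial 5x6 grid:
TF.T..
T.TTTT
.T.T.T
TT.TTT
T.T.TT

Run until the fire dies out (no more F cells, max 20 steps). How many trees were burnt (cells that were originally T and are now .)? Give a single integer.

Step 1: +1 fires, +1 burnt (F count now 1)
Step 2: +1 fires, +1 burnt (F count now 1)
Step 3: +0 fires, +1 burnt (F count now 0)
Fire out after step 3
Initially T: 19, now '.': 13
Total burnt (originally-T cells now '.'): 2

Answer: 2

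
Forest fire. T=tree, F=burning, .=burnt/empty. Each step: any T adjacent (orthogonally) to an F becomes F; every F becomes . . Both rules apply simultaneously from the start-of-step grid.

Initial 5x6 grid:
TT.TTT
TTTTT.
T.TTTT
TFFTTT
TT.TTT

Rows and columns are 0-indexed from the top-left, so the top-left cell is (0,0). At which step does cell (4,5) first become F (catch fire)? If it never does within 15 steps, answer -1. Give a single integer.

Step 1: cell (4,5)='T' (+4 fires, +2 burnt)
Step 2: cell (4,5)='T' (+6 fires, +4 burnt)
Step 3: cell (4,5)='T' (+6 fires, +6 burnt)
Step 4: cell (4,5)='F' (+6 fires, +6 burnt)
  -> target ignites at step 4
Step 5: cell (4,5)='.' (+1 fires, +6 burnt)
Step 6: cell (4,5)='.' (+1 fires, +1 burnt)
Step 7: cell (4,5)='.' (+0 fires, +1 burnt)
  fire out at step 7

4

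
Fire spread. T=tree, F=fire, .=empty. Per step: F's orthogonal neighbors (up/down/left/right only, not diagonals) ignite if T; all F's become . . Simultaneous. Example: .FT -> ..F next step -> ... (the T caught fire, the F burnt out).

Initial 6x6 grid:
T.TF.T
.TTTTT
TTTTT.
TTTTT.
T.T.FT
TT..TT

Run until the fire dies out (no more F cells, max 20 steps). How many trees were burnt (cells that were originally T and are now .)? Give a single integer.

Answer: 24

Derivation:
Step 1: +5 fires, +2 burnt (F count now 5)
Step 2: +6 fires, +5 burnt (F count now 6)
Step 3: +4 fires, +6 burnt (F count now 4)
Step 4: +4 fires, +4 burnt (F count now 4)
Step 5: +2 fires, +4 burnt (F count now 2)
Step 6: +1 fires, +2 burnt (F count now 1)
Step 7: +1 fires, +1 burnt (F count now 1)
Step 8: +1 fires, +1 burnt (F count now 1)
Step 9: +0 fires, +1 burnt (F count now 0)
Fire out after step 9
Initially T: 25, now '.': 35
Total burnt (originally-T cells now '.'): 24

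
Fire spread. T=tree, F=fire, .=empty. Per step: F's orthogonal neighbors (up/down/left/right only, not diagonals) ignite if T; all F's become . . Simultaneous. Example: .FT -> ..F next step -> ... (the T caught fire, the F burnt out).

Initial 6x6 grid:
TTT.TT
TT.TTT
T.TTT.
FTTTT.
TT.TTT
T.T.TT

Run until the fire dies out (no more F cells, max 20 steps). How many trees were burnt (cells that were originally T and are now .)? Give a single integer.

Answer: 26

Derivation:
Step 1: +3 fires, +1 burnt (F count now 3)
Step 2: +4 fires, +3 burnt (F count now 4)
Step 3: +4 fires, +4 burnt (F count now 4)
Step 4: +4 fires, +4 burnt (F count now 4)
Step 5: +4 fires, +4 burnt (F count now 4)
Step 6: +3 fires, +4 burnt (F count now 3)
Step 7: +3 fires, +3 burnt (F count now 3)
Step 8: +1 fires, +3 burnt (F count now 1)
Step 9: +0 fires, +1 burnt (F count now 0)
Fire out after step 9
Initially T: 27, now '.': 35
Total burnt (originally-T cells now '.'): 26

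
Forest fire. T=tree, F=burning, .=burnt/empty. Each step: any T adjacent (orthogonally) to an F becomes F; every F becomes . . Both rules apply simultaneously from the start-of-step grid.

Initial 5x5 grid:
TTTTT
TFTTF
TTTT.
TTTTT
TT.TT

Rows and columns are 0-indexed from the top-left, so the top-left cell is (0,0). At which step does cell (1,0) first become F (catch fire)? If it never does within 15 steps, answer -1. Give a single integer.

Step 1: cell (1,0)='F' (+6 fires, +2 burnt)
  -> target ignites at step 1
Step 2: cell (1,0)='.' (+7 fires, +6 burnt)
Step 3: cell (1,0)='.' (+4 fires, +7 burnt)
Step 4: cell (1,0)='.' (+3 fires, +4 burnt)
Step 5: cell (1,0)='.' (+1 fires, +3 burnt)
Step 6: cell (1,0)='.' (+0 fires, +1 burnt)
  fire out at step 6

1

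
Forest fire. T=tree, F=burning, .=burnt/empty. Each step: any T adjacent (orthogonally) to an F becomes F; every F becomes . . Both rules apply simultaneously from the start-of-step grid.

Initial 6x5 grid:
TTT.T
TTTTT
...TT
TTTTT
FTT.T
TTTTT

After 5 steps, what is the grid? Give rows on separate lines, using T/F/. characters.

Step 1: 3 trees catch fire, 1 burn out
  TTT.T
  TTTTT
  ...TT
  FTTTT
  .FT.T
  FTTTT
Step 2: 3 trees catch fire, 3 burn out
  TTT.T
  TTTTT
  ...TT
  .FTTT
  ..F.T
  .FTTT
Step 3: 2 trees catch fire, 3 burn out
  TTT.T
  TTTTT
  ...TT
  ..FTT
  ....T
  ..FTT
Step 4: 2 trees catch fire, 2 burn out
  TTT.T
  TTTTT
  ...TT
  ...FT
  ....T
  ...FT
Step 5: 3 trees catch fire, 2 burn out
  TTT.T
  TTTTT
  ...FT
  ....F
  ....T
  ....F

TTT.T
TTTTT
...FT
....F
....T
....F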